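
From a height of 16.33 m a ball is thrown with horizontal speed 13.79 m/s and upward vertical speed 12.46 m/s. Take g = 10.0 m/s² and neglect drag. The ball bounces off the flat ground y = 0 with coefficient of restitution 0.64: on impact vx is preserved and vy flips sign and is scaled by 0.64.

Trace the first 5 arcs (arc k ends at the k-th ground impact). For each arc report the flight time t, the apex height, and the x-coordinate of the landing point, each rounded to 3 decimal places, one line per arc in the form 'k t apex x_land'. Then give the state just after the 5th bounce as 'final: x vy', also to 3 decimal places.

1 3.441 24.093 47.453
2 2.810 9.868 86.199
3 1.798 4.042 110.997
4 1.151 1.656 126.867
5 0.737 0.678 137.025
final: 137.025 2.357

Arc 1: start y=16.330, vy=12.460 → t=3.441, apex=24.093, x_land=47.453, impact vy=-21.951
  bounce: vy ← 0.64·21.951 = 14.049
Arc 2: start y=0.000, vy=14.049 → t=2.810, apex=9.868, x_land=86.199, impact vy=-14.049
  bounce: vy ← 0.64·14.049 = 8.991
Arc 3: start y=0.000, vy=8.991 → t=1.798, apex=4.042, x_land=110.997, impact vy=-8.991
  bounce: vy ← 0.64·8.991 = 5.754
Arc 4: start y=0.000, vy=5.754 → t=1.151, apex=1.656, x_land=126.867, impact vy=-5.754
  bounce: vy ← 0.64·5.754 = 3.683
Arc 5: start y=0.000, vy=3.683 → t=0.737, apex=0.678, x_land=137.025, impact vy=-3.683
  bounce: vy ← 0.64·3.683 = 2.357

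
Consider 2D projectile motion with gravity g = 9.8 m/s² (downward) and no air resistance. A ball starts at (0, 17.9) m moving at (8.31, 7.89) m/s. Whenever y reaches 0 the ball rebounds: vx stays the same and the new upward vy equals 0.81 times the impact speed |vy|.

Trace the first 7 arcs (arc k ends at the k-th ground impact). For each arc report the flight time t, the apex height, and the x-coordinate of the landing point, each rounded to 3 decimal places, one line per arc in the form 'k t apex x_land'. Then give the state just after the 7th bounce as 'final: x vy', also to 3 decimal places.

Arc 1: start y=17.900, vy=7.890 → t=2.879, apex=21.076, x_land=23.925, impact vy=-20.325
  bounce: vy ← 0.81·20.325 = 16.463
Arc 2: start y=0.000, vy=16.463 → t=3.360, apex=13.828, x_land=51.845, impact vy=-16.463
  bounce: vy ← 0.81·16.463 = 13.335
Arc 3: start y=0.000, vy=13.335 → t=2.721, apex=9.073, x_land=74.460, impact vy=-13.335
  bounce: vy ← 0.81·13.335 = 10.801
Arc 4: start y=0.000, vy=10.801 → t=2.204, apex=5.953, x_land=92.778, impact vy=-10.801
  bounce: vy ← 0.81·10.801 = 8.749
Arc 5: start y=0.000, vy=8.749 → t=1.786, apex=3.905, x_land=107.616, impact vy=-8.749
  bounce: vy ← 0.81·8.749 = 7.087
Arc 6: start y=0.000, vy=7.087 → t=1.446, apex=2.562, x_land=119.634, impact vy=-7.087
  bounce: vy ← 0.81·7.087 = 5.740
Arc 7: start y=0.000, vy=5.740 → t=1.171, apex=1.681, x_land=129.369, impact vy=-5.740
  bounce: vy ← 0.81·5.740 = 4.650

1 2.879 21.076 23.925
2 3.360 13.828 51.845
3 2.721 9.073 74.460
4 2.204 5.953 92.778
5 1.786 3.905 107.616
6 1.446 2.562 119.634
7 1.171 1.681 129.369
final: 129.369 4.650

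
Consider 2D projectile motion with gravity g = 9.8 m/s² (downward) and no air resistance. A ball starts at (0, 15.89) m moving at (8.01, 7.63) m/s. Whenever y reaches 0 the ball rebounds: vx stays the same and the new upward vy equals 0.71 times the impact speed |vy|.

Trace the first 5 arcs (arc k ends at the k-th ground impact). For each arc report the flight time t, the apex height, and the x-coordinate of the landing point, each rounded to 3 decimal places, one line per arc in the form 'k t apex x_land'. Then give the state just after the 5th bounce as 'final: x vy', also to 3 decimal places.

Arc 1: start y=15.890, vy=7.630 → t=2.740, apex=18.860, x_land=21.951, impact vy=-19.227
  bounce: vy ← 0.71·19.227 = 13.651
Arc 2: start y=0.000, vy=13.651 → t=2.786, apex=9.507, x_land=44.266, impact vy=-13.651
  bounce: vy ← 0.71·13.651 = 9.692
Arc 3: start y=0.000, vy=9.692 → t=1.978, apex=4.793, x_land=60.110, impact vy=-9.692
  bounce: vy ← 0.71·9.692 = 6.881
Arc 4: start y=0.000, vy=6.881 → t=1.404, apex=2.416, x_land=71.359, impact vy=-6.881
  bounce: vy ← 0.71·6.881 = 4.886
Arc 5: start y=0.000, vy=4.886 → t=0.997, apex=1.218, x_land=79.346, impact vy=-4.886
  bounce: vy ← 0.71·4.886 = 3.469

1 2.740 18.860 21.951
2 2.786 9.507 44.266
3 1.978 4.793 60.110
4 1.404 2.416 71.359
5 0.997 1.218 79.346
final: 79.346 3.469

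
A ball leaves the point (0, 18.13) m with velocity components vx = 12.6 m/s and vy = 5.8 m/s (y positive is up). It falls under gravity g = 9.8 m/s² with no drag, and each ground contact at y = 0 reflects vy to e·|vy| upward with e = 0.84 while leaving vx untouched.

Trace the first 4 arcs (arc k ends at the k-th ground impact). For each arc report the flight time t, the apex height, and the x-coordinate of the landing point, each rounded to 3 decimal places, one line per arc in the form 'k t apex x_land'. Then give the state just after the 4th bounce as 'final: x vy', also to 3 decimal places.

1 2.604 19.846 32.815
2 3.381 14.004 75.416
3 2.840 9.881 111.201
4 2.386 6.972 141.261
final: 141.261 9.819

Arc 1: start y=18.130, vy=5.800 → t=2.604, apex=19.846, x_land=32.815, impact vy=-19.723
  bounce: vy ← 0.84·19.723 = 16.567
Arc 2: start y=0.000, vy=16.567 → t=3.381, apex=14.004, x_land=75.416, impact vy=-16.567
  bounce: vy ← 0.84·16.567 = 13.916
Arc 3: start y=0.000, vy=13.916 → t=2.840, apex=9.881, x_land=111.201, impact vy=-13.916
  bounce: vy ← 0.84·13.916 = 11.690
Arc 4: start y=0.000, vy=11.690 → t=2.386, apex=6.972, x_land=141.261, impact vy=-11.690
  bounce: vy ← 0.84·11.690 = 9.819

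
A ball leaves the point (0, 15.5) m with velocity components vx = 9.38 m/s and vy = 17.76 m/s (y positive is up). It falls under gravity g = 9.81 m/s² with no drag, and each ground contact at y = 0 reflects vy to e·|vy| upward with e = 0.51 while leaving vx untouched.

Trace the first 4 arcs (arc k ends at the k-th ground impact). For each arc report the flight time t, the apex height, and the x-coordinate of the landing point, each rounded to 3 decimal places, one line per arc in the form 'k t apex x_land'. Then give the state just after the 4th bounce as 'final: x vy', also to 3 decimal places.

Arc 1: start y=15.500, vy=17.760 → t=4.348, apex=31.576, x_land=40.781, impact vy=-24.890
  bounce: vy ← 0.51·24.890 = 12.694
Arc 2: start y=0.000, vy=12.694 → t=2.588, apex=8.213, x_land=65.056, impact vy=-12.694
  bounce: vy ← 0.51·12.694 = 6.474
Arc 3: start y=0.000, vy=6.474 → t=1.320, apex=2.136, x_land=77.437, impact vy=-6.474
  bounce: vy ← 0.51·6.474 = 3.302
Arc 4: start y=0.000, vy=3.302 → t=0.673, apex=0.556, x_land=83.751, impact vy=-3.302
  bounce: vy ← 0.51·3.302 = 1.684

1 4.348 31.576 40.781
2 2.588 8.213 65.056
3 1.320 2.136 77.437
4 0.673 0.556 83.751
final: 83.751 1.684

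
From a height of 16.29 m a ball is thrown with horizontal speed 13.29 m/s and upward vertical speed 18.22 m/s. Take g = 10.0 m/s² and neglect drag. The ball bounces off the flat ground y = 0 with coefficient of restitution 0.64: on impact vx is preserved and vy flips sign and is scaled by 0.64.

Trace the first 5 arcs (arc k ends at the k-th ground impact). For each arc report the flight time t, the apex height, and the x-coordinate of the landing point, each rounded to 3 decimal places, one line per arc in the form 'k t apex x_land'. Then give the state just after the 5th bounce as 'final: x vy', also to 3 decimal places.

1 4.387 32.888 58.299
2 3.283 13.471 101.928
3 2.101 5.518 129.850
4 1.345 2.260 147.720
5 0.861 0.926 159.157
final: 159.157 2.754

Arc 1: start y=16.290, vy=18.220 → t=4.387, apex=32.888, x_land=58.299, impact vy=-25.647
  bounce: vy ← 0.64·25.647 = 16.414
Arc 2: start y=0.000, vy=16.414 → t=3.283, apex=13.471, x_land=101.928, impact vy=-16.414
  bounce: vy ← 0.64·16.414 = 10.505
Arc 3: start y=0.000, vy=10.505 → t=2.101, apex=5.518, x_land=129.850, impact vy=-10.505
  bounce: vy ← 0.64·10.505 = 6.723
Arc 4: start y=0.000, vy=6.723 → t=1.345, apex=2.260, x_land=147.720, impact vy=-6.723
  bounce: vy ← 0.64·6.723 = 4.303
Arc 5: start y=0.000, vy=4.303 → t=0.861, apex=0.926, x_land=159.157, impact vy=-4.303
  bounce: vy ← 0.64·4.303 = 2.754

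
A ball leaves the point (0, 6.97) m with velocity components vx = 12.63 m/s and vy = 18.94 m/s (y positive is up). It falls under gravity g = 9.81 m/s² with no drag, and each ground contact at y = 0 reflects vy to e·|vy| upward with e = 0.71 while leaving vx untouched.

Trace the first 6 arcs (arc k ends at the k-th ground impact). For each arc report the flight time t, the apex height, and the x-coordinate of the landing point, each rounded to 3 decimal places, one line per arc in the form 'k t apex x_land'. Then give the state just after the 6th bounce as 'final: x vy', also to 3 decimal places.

Arc 1: start y=6.970, vy=18.940 → t=4.200, apex=25.254, x_land=53.042, impact vy=-22.259
  bounce: vy ← 0.71·22.259 = 15.804
Arc 2: start y=0.000, vy=15.804 → t=3.222, apex=12.730, x_land=93.737, impact vy=-15.804
  bounce: vy ← 0.71·15.804 = 11.221
Arc 3: start y=0.000, vy=11.221 → t=2.288, apex=6.417, x_land=122.630, impact vy=-11.221
  bounce: vy ← 0.71·11.221 = 7.967
Arc 4: start y=0.000, vy=7.967 → t=1.624, apex=3.235, x_land=143.144, impact vy=-7.967
  bounce: vy ← 0.71·7.967 = 5.656
Arc 5: start y=0.000, vy=5.656 → t=1.153, apex=1.631, x_land=157.709, impact vy=-5.656
  bounce: vy ← 0.71·5.656 = 4.016
Arc 6: start y=0.000, vy=4.016 → t=0.819, apex=0.822, x_land=168.050, impact vy=-4.016
  bounce: vy ← 0.71·4.016 = 2.851

1 4.200 25.254 53.042
2 3.222 12.730 93.737
3 2.288 6.417 122.630
4 1.624 3.235 143.144
5 1.153 1.631 157.709
6 0.819 0.822 168.050
final: 168.050 2.851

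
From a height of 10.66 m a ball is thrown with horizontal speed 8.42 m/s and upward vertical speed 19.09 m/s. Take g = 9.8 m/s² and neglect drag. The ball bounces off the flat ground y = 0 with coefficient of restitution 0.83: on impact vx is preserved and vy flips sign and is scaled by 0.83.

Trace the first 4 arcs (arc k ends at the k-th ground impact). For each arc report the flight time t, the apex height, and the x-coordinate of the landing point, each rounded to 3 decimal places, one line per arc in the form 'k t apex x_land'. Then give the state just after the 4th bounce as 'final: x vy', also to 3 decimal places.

1 4.391 29.253 36.975
2 4.056 20.153 71.126
3 3.366 13.883 99.472
4 2.794 9.564 122.999
final: 122.999 11.364

Arc 1: start y=10.660, vy=19.090 → t=4.391, apex=29.253, x_land=36.975, impact vy=-23.945
  bounce: vy ← 0.83·23.945 = 19.874
Arc 2: start y=0.000, vy=19.874 → t=4.056, apex=20.153, x_land=71.126, impact vy=-19.874
  bounce: vy ← 0.83·19.874 = 16.496
Arc 3: start y=0.000, vy=16.496 → t=3.366, apex=13.883, x_land=99.472, impact vy=-16.496
  bounce: vy ← 0.83·16.496 = 13.691
Arc 4: start y=0.000, vy=13.691 → t=2.794, apex=9.564, x_land=122.999, impact vy=-13.691
  bounce: vy ← 0.83·13.691 = 11.364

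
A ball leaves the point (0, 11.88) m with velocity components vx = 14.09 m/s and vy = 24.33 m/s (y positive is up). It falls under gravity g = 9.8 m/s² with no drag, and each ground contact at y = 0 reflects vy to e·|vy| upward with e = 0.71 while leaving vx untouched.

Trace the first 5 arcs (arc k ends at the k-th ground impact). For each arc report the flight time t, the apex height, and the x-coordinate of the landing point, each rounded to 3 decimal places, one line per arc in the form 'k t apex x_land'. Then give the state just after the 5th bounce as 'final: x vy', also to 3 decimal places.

Arc 1: start y=11.880, vy=24.330 → t=5.413, apex=42.081, x_land=76.272, impact vy=-28.719
  bounce: vy ← 0.71·28.719 = 20.391
Arc 2: start y=0.000, vy=20.391 → t=4.161, apex=21.213, x_land=134.905, impact vy=-20.391
  bounce: vy ← 0.71·20.391 = 14.477
Arc 3: start y=0.000, vy=14.477 → t=2.955, apex=10.694, x_land=176.535, impact vy=-14.477
  bounce: vy ← 0.71·14.477 = 10.279
Arc 4: start y=0.000, vy=10.279 → t=2.098, apex=5.391, x_land=206.093, impact vy=-10.279
  bounce: vy ← 0.71·10.279 = 7.298
Arc 5: start y=0.000, vy=7.298 → t=1.489, apex=2.717, x_land=227.078, impact vy=-7.298
  bounce: vy ← 0.71·7.298 = 5.182

1 5.413 42.081 76.272
2 4.161 21.213 134.905
3 2.955 10.694 176.535
4 2.098 5.391 206.093
5 1.489 2.717 227.078
final: 227.078 5.182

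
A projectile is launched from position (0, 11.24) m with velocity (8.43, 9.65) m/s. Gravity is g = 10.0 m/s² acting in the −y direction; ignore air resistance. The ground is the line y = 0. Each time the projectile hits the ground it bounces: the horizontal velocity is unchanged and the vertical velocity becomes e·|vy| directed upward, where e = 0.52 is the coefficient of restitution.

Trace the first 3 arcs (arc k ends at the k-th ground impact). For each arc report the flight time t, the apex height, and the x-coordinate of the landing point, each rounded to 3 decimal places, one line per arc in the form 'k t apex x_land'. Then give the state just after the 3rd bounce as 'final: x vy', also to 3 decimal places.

Arc 1: start y=11.240, vy=9.650 → t=2.748, apex=15.896, x_land=23.166, impact vy=-17.830
  bounce: vy ← 0.52·17.830 = 9.272
Arc 2: start y=0.000, vy=9.272 → t=1.854, apex=4.298, x_land=38.798, impact vy=-9.272
  bounce: vy ← 0.52·9.272 = 4.821
Arc 3: start y=0.000, vy=4.821 → t=0.964, apex=1.162, x_land=46.927, impact vy=-4.821
  bounce: vy ← 0.52·4.821 = 2.507

1 2.748 15.896 23.166
2 1.854 4.298 38.798
3 0.964 1.162 46.927
final: 46.927 2.507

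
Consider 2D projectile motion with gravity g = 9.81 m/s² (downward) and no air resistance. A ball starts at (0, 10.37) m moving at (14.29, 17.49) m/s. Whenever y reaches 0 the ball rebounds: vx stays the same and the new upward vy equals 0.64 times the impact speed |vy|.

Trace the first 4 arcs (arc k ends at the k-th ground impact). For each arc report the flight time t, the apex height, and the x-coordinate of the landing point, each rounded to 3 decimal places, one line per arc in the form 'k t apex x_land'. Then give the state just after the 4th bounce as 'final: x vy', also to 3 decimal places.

Arc 1: start y=10.370, vy=17.490 → t=4.083, apex=25.961, x_land=58.353, impact vy=-22.569
  bounce: vy ← 0.64·22.569 = 14.444
Arc 2: start y=0.000, vy=14.444 → t=2.945, apex=10.634, x_land=100.434, impact vy=-14.444
  bounce: vy ← 0.64·14.444 = 9.244
Arc 3: start y=0.000, vy=9.244 → t=1.885, apex=4.356, x_land=127.366, impact vy=-9.244
  bounce: vy ← 0.64·9.244 = 5.916
Arc 4: start y=0.000, vy=5.916 → t=1.206, apex=1.784, x_land=144.602, impact vy=-5.916
  bounce: vy ← 0.64·5.916 = 3.786

1 4.083 25.961 58.353
2 2.945 10.634 100.434
3 1.885 4.356 127.366
4 1.206 1.784 144.602
final: 144.602 3.786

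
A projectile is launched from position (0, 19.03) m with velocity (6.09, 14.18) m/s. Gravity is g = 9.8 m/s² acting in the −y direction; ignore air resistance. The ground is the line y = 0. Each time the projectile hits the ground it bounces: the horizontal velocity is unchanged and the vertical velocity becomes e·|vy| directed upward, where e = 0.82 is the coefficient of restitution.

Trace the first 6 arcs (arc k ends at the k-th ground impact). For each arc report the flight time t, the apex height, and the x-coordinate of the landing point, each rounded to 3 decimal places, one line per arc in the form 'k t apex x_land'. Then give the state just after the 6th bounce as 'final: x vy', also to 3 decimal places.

Arc 1: start y=19.030, vy=14.180 → t=3.892, apex=29.289, x_land=23.701, impact vy=-23.960
  bounce: vy ← 0.82·23.960 = 19.647
Arc 2: start y=0.000, vy=19.647 → t=4.010, apex=19.694, x_land=48.119, impact vy=-19.647
  bounce: vy ← 0.82·19.647 = 16.110
Arc 3: start y=0.000, vy=16.110 → t=3.288, apex=13.242, x_land=68.142, impact vy=-16.110
  bounce: vy ← 0.82·16.110 = 13.211
Arc 4: start y=0.000, vy=13.211 → t=2.696, apex=8.904, x_land=84.561, impact vy=-13.211
  bounce: vy ← 0.82·13.211 = 10.833
Arc 5: start y=0.000, vy=10.833 → t=2.211, apex=5.987, x_land=98.024, impact vy=-10.833
  bounce: vy ← 0.82·10.833 = 8.883
Arc 6: start y=0.000, vy=8.883 → t=1.813, apex=4.026, x_land=109.064, impact vy=-8.883
  bounce: vy ← 0.82·8.883 = 7.284

1 3.892 29.289 23.701
2 4.010 19.694 48.119
3 3.288 13.242 68.142
4 2.696 8.904 84.561
5 2.211 5.987 98.024
6 1.813 4.026 109.064
final: 109.064 7.284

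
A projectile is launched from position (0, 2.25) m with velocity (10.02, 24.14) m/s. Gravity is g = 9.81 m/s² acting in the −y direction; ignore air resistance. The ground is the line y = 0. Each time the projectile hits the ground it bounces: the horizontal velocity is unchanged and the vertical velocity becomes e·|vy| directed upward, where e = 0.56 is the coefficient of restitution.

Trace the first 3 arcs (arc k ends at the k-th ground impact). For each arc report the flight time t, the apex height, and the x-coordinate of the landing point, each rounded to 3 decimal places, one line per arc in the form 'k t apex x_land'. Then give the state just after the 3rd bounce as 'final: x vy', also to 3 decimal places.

Arc 1: start y=2.250, vy=24.140 → t=5.013, apex=31.951, x_land=50.230, impact vy=-25.038
  bounce: vy ← 0.56·25.038 = 14.021
Arc 2: start y=0.000, vy=14.021 → t=2.859, apex=10.020, x_land=78.873, impact vy=-14.021
  bounce: vy ← 0.56·14.021 = 7.852
Arc 3: start y=0.000, vy=7.852 → t=1.601, apex=3.142, x_land=94.913, impact vy=-7.852
  bounce: vy ← 0.56·7.852 = 4.397

1 5.013 31.951 50.230
2 2.859 10.020 78.873
3 1.601 3.142 94.913
final: 94.913 4.397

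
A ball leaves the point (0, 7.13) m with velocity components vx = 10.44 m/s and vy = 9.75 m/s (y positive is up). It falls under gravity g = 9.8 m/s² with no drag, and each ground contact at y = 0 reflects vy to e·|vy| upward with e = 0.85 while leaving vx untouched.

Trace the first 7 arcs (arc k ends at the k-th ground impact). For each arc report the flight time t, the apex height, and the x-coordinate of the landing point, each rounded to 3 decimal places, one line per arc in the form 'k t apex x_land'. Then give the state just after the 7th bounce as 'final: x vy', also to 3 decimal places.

1 2.559 11.980 26.711
2 2.658 8.656 54.462
3 2.259 6.254 78.051
4 1.921 4.518 98.101
5 1.632 3.264 115.144
6 1.388 2.359 129.630
7 1.179 1.704 141.943
final: 141.943 4.912

Arc 1: start y=7.130, vy=9.750 → t=2.559, apex=11.980, x_land=26.711, impact vy=-15.324
  bounce: vy ← 0.85·15.324 = 13.025
Arc 2: start y=0.000, vy=13.025 → t=2.658, apex=8.656, x_land=54.462, impact vy=-13.025
  bounce: vy ← 0.85·13.025 = 11.071
Arc 3: start y=0.000, vy=11.071 → t=2.259, apex=6.254, x_land=78.051, impact vy=-11.071
  bounce: vy ← 0.85·11.071 = 9.411
Arc 4: start y=0.000, vy=9.411 → t=1.921, apex=4.518, x_land=98.101, impact vy=-9.411
  bounce: vy ← 0.85·9.411 = 7.999
Arc 5: start y=0.000, vy=7.999 → t=1.632, apex=3.264, x_land=115.144, impact vy=-7.999
  bounce: vy ← 0.85·7.999 = 6.799
Arc 6: start y=0.000, vy=6.799 → t=1.388, apex=2.359, x_land=129.630, impact vy=-6.799
  bounce: vy ← 0.85·6.799 = 5.779
Arc 7: start y=0.000, vy=5.779 → t=1.179, apex=1.704, x_land=141.943, impact vy=-5.779
  bounce: vy ← 0.85·5.779 = 4.912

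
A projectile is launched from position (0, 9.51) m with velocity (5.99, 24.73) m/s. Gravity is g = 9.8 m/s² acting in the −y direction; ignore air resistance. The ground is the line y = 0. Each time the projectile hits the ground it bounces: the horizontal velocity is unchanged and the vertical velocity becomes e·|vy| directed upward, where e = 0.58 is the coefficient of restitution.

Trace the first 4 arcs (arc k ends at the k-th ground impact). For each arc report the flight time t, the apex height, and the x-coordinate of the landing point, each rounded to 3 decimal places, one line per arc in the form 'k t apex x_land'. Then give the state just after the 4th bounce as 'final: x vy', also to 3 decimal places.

1 5.406 40.713 32.382
2 3.344 13.696 52.410
3 1.939 4.607 64.027
4 1.125 1.550 70.765
final: 70.765 3.197

Arc 1: start y=9.510, vy=24.730 → t=5.406, apex=40.713, x_land=32.382, impact vy=-28.248
  bounce: vy ← 0.58·28.248 = 16.384
Arc 2: start y=0.000, vy=16.384 → t=3.344, apex=13.696, x_land=52.410, impact vy=-16.384
  bounce: vy ← 0.58·16.384 = 9.503
Arc 3: start y=0.000, vy=9.503 → t=1.939, apex=4.607, x_land=64.027, impact vy=-9.503
  bounce: vy ← 0.58·9.503 = 5.512
Arc 4: start y=0.000, vy=5.512 → t=1.125, apex=1.550, x_land=70.765, impact vy=-5.512
  bounce: vy ← 0.58·5.512 = 3.197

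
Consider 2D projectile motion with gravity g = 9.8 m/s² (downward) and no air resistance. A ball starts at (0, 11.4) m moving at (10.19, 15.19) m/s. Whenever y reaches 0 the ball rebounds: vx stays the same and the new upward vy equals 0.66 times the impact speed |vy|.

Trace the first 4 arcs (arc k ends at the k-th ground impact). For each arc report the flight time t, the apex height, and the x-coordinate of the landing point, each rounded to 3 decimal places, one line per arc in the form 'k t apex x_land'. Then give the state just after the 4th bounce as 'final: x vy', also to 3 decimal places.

Arc 1: start y=11.400, vy=15.190 → t=3.725, apex=23.172, x_land=37.954, impact vy=-21.311
  bounce: vy ← 0.66·21.311 = 14.066
Arc 2: start y=0.000, vy=14.066 → t=2.871, apex=10.094, x_land=67.205, impact vy=-14.066
  bounce: vy ← 0.66·14.066 = 9.283
Arc 3: start y=0.000, vy=9.283 → t=1.895, apex=4.397, x_land=86.510, impact vy=-9.283
  bounce: vy ← 0.66·9.283 = 6.127
Arc 4: start y=0.000, vy=6.127 → t=1.250, apex=1.915, x_land=99.251, impact vy=-6.127
  bounce: vy ← 0.66·6.127 = 4.044

1 3.725 23.172 37.954
2 2.871 10.094 67.205
3 1.895 4.397 86.510
4 1.250 1.915 99.251
final: 99.251 4.044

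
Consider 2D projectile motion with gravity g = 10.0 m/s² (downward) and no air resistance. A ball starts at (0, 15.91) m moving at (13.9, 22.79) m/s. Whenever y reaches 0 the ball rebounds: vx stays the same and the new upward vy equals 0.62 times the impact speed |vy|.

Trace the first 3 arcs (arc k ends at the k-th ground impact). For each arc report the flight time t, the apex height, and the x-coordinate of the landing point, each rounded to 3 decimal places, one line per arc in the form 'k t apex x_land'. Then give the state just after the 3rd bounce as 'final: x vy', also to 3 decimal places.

Arc 1: start y=15.910, vy=22.790 → t=5.173, apex=41.879, x_land=71.906, impact vy=-28.941
  bounce: vy ← 0.62·28.941 = 17.943
Arc 2: start y=0.000, vy=17.943 → t=3.589, apex=16.098, x_land=121.789, impact vy=-17.943
  bounce: vy ← 0.62·17.943 = 11.125
Arc 3: start y=0.000, vy=11.125 → t=2.225, apex=6.188, x_land=152.716, impact vy=-11.125
  bounce: vy ← 0.62·11.125 = 6.897

1 5.173 41.879 71.906
2 3.589 16.098 121.789
3 2.225 6.188 152.716
final: 152.716 6.897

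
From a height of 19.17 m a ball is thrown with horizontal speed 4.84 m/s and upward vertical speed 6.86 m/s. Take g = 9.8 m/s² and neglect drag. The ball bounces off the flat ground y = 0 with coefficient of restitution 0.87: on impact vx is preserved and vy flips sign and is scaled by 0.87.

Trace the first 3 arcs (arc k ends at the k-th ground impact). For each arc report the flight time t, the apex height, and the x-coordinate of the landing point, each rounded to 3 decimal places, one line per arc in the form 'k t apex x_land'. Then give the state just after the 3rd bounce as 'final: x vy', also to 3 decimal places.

1 2.798 21.571 13.543
2 3.651 16.327 31.213
3 3.176 12.358 46.586
final: 46.586 13.540

Arc 1: start y=19.170, vy=6.860 → t=2.798, apex=21.571, x_land=13.543, impact vy=-20.562
  bounce: vy ← 0.87·20.562 = 17.889
Arc 2: start y=0.000, vy=17.889 → t=3.651, apex=16.327, x_land=31.213, impact vy=-17.889
  bounce: vy ← 0.87·17.889 = 15.563
Arc 3: start y=0.000, vy=15.563 → t=3.176, apex=12.358, x_land=46.586, impact vy=-15.563
  bounce: vy ← 0.87·15.563 = 13.540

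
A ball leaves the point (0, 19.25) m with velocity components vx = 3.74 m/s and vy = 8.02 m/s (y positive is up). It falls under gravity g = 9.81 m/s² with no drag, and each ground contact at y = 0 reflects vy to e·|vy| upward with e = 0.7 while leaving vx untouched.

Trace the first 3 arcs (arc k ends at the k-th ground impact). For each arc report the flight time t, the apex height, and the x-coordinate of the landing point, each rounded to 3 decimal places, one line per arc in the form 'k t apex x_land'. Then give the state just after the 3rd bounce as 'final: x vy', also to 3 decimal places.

Arc 1: start y=19.250, vy=8.020 → t=2.961, apex=22.528, x_land=11.073, impact vy=-21.024
  bounce: vy ← 0.7·21.024 = 14.717
Arc 2: start y=0.000, vy=14.717 → t=3.000, apex=11.039, x_land=22.294, impact vy=-14.717
  bounce: vy ← 0.7·14.717 = 10.302
Arc 3: start y=0.000, vy=10.302 → t=2.100, apex=5.409, x_land=30.149, impact vy=-10.302
  bounce: vy ← 0.7·10.302 = 7.211

1 2.961 22.528 11.073
2 3.000 11.039 22.294
3 2.100 5.409 30.149
final: 30.149 7.211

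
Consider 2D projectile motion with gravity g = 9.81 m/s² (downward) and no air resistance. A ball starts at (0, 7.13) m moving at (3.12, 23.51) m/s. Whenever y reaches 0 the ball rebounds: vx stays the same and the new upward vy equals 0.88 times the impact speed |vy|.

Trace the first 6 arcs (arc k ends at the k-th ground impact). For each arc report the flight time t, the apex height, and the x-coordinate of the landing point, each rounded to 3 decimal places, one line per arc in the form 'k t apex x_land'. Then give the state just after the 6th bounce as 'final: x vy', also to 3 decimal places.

Arc 1: start y=7.130, vy=23.510 → t=5.079, apex=35.301, x_land=15.847, impact vy=-26.317
  bounce: vy ← 0.88·26.317 = 23.159
Arc 2: start y=0.000, vy=23.159 → t=4.722, apex=27.337, x_land=30.579, impact vy=-23.159
  bounce: vy ← 0.88·23.159 = 20.380
Arc 3: start y=0.000, vy=20.380 → t=4.155, apex=21.170, x_land=43.542, impact vy=-20.380
  bounce: vy ← 0.88·20.380 = 17.935
Arc 4: start y=0.000, vy=17.935 → t=3.656, apex=16.394, x_land=54.950, impact vy=-17.935
  bounce: vy ← 0.88·17.935 = 15.782
Arc 5: start y=0.000, vy=15.782 → t=3.218, apex=12.696, x_land=64.989, impact vy=-15.782
  bounce: vy ← 0.88·15.782 = 13.889
Arc 6: start y=0.000, vy=13.889 → t=2.832, apex=9.831, x_land=73.824, impact vy=-13.889
  bounce: vy ← 0.88·13.889 = 12.222

1 5.079 35.301 15.847
2 4.722 27.337 30.579
3 4.155 21.170 43.542
4 3.656 16.394 54.950
5 3.218 12.696 64.989
6 2.832 9.831 73.824
final: 73.824 12.222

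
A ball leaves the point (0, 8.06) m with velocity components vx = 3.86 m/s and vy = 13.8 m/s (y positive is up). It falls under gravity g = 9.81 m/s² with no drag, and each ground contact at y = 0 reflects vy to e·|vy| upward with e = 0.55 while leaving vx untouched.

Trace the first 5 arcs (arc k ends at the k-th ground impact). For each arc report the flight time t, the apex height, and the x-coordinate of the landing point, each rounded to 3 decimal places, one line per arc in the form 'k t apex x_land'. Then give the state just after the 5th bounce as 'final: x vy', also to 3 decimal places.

Arc 1: start y=8.060, vy=13.800 → t=3.310, apex=17.766, x_land=12.776, impact vy=-18.670
  bounce: vy ← 0.55·18.670 = 10.269
Arc 2: start y=0.000, vy=10.269 → t=2.094, apex=5.374, x_land=20.857, impact vy=-10.269
  bounce: vy ← 0.55·10.269 = 5.648
Arc 3: start y=0.000, vy=5.648 → t=1.151, apex=1.626, x_land=25.302, impact vy=-5.648
  bounce: vy ← 0.55·5.648 = 3.106
Arc 4: start y=0.000, vy=3.106 → t=0.633, apex=0.492, x_land=27.746, impact vy=-3.106
  bounce: vy ← 0.55·3.106 = 1.708
Arc 5: start y=0.000, vy=1.708 → t=0.348, apex=0.149, x_land=29.091, impact vy=-1.708
  bounce: vy ← 0.55·1.708 = 0.940

1 3.310 17.766 12.776
2 2.094 5.374 20.857
3 1.151 1.626 25.302
4 0.633 0.492 27.746
5 0.348 0.149 29.091
final: 29.091 0.940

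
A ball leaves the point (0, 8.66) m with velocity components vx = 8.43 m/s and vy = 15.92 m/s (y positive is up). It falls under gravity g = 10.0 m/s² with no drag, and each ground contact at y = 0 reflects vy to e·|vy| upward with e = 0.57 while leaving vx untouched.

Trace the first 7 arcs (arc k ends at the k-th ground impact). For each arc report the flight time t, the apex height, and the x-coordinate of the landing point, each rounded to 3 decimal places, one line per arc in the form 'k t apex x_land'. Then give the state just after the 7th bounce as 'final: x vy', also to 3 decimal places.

1 3.658 21.332 30.833
2 2.355 6.931 50.683
3 1.342 2.252 61.998
4 0.765 0.732 68.447
5 0.436 0.238 72.123
6 0.249 0.077 74.219
7 0.142 0.025 75.413
final: 75.413 0.404

Arc 1: start y=8.660, vy=15.920 → t=3.658, apex=21.332, x_land=30.833, impact vy=-20.655
  bounce: vy ← 0.57·20.655 = 11.774
Arc 2: start y=0.000, vy=11.774 → t=2.355, apex=6.931, x_land=50.683, impact vy=-11.774
  bounce: vy ← 0.57·11.774 = 6.711
Arc 3: start y=0.000, vy=6.711 → t=1.342, apex=2.252, x_land=61.998, impact vy=-6.711
  bounce: vy ← 0.57·6.711 = 3.825
Arc 4: start y=0.000, vy=3.825 → t=0.765, apex=0.732, x_land=68.447, impact vy=-3.825
  bounce: vy ← 0.57·3.825 = 2.180
Arc 5: start y=0.000, vy=2.180 → t=0.436, apex=0.238, x_land=72.123, impact vy=-2.180
  bounce: vy ← 0.57·2.180 = 1.243
Arc 6: start y=0.000, vy=1.243 → t=0.249, apex=0.077, x_land=74.219, impact vy=-1.243
  bounce: vy ← 0.57·1.243 = 0.708
Arc 7: start y=0.000, vy=0.708 → t=0.142, apex=0.025, x_land=75.413, impact vy=-0.708
  bounce: vy ← 0.57·0.708 = 0.404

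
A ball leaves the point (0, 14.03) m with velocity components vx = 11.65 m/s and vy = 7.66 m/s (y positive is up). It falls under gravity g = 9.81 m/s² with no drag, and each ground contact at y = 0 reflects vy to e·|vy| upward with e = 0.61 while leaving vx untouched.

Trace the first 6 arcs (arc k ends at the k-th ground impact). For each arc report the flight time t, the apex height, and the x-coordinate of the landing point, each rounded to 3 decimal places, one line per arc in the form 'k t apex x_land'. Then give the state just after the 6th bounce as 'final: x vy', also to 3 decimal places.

1 2.644 17.021 30.798
2 2.273 6.333 57.275
3 1.386 2.357 73.425
4 0.846 0.877 83.277
5 0.516 0.326 89.286
6 0.315 0.121 92.952
final: 92.952 0.941

Arc 1: start y=14.030, vy=7.660 → t=2.644, apex=17.021, x_land=30.798, impact vy=-18.274
  bounce: vy ← 0.61·18.274 = 11.147
Arc 2: start y=0.000, vy=11.147 → t=2.273, apex=6.333, x_land=57.275, impact vy=-11.147
  bounce: vy ← 0.61·11.147 = 6.800
Arc 3: start y=0.000, vy=6.800 → t=1.386, apex=2.357, x_land=73.425, impact vy=-6.800
  bounce: vy ← 0.61·6.800 = 4.148
Arc 4: start y=0.000, vy=4.148 → t=0.846, apex=0.877, x_land=83.277, impact vy=-4.148
  bounce: vy ← 0.61·4.148 = 2.530
Arc 5: start y=0.000, vy=2.530 → t=0.516, apex=0.326, x_land=89.286, impact vy=-2.530
  bounce: vy ← 0.61·2.530 = 1.543
Arc 6: start y=0.000, vy=1.543 → t=0.315, apex=0.121, x_land=92.952, impact vy=-1.543
  bounce: vy ← 0.61·1.543 = 0.941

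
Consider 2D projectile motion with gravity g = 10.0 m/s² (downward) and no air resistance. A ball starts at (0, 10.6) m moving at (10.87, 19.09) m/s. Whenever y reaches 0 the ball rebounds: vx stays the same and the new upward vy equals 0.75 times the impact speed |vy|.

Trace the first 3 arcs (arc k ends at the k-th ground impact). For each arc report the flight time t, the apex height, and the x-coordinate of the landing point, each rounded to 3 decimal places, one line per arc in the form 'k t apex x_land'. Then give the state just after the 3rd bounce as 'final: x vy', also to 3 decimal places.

Arc 1: start y=10.600, vy=19.090 → t=4.310, apex=28.821, x_land=46.849, impact vy=-24.009
  bounce: vy ← 0.75·24.009 = 18.007
Arc 2: start y=0.000, vy=18.007 → t=3.601, apex=16.212, x_land=85.995, impact vy=-18.007
  bounce: vy ← 0.75·18.007 = 13.505
Arc 3: start y=0.000, vy=13.505 → t=2.701, apex=9.119, x_land=115.355, impact vy=-13.505
  bounce: vy ← 0.75·13.505 = 10.129

1 4.310 28.821 46.849
2 3.601 16.212 85.995
3 2.701 9.119 115.355
final: 115.355 10.129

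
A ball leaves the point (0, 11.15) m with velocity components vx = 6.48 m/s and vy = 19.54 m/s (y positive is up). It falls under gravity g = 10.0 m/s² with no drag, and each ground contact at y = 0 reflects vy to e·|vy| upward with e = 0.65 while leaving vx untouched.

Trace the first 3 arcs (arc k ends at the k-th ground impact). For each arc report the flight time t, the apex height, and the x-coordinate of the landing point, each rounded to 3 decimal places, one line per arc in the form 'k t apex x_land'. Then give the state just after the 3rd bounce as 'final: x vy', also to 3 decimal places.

Arc 1: start y=11.150, vy=19.540 → t=4.413, apex=30.241, x_land=28.598, impact vy=-24.593
  bounce: vy ← 0.65·24.593 = 15.985
Arc 2: start y=0.000, vy=15.985 → t=3.197, apex=12.777, x_land=49.315, impact vy=-15.985
  bounce: vy ← 0.65·15.985 = 10.391
Arc 3: start y=0.000, vy=10.391 → t=2.078, apex=5.398, x_land=62.781, impact vy=-10.391
  bounce: vy ← 0.65·10.391 = 6.754

1 4.413 30.241 28.598
2 3.197 12.777 49.315
3 2.078 5.398 62.781
final: 62.781 6.754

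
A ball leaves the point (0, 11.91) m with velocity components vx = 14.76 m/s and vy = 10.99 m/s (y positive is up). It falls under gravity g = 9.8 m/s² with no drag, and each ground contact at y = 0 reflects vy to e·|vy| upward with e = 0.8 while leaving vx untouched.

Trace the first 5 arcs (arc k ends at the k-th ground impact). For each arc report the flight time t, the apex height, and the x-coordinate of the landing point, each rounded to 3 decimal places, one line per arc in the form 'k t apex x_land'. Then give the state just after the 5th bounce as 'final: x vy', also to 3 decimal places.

Arc 1: start y=11.910, vy=10.990 → t=3.042, apex=18.072, x_land=44.898, impact vy=-18.821
  bounce: vy ← 0.8·18.821 = 15.057
Arc 2: start y=0.000, vy=15.057 → t=3.073, apex=11.566, x_land=90.252, impact vy=-15.057
  bounce: vy ← 0.8·15.057 = 12.045
Arc 3: start y=0.000, vy=12.045 → t=2.458, apex=7.402, x_land=126.535, impact vy=-12.045
  bounce: vy ← 0.8·12.045 = 9.636
Arc 4: start y=0.000, vy=9.636 → t=1.967, apex=4.738, x_land=155.562, impact vy=-9.636
  bounce: vy ← 0.8·9.636 = 7.709
Arc 5: start y=0.000, vy=7.709 → t=1.573, apex=3.032, x_land=178.783, impact vy=-7.709
  bounce: vy ← 0.8·7.709 = 6.167

1 3.042 18.072 44.898
2 3.073 11.566 90.252
3 2.458 7.402 126.535
4 1.967 4.738 155.562
5 1.573 3.032 178.783
final: 178.783 6.167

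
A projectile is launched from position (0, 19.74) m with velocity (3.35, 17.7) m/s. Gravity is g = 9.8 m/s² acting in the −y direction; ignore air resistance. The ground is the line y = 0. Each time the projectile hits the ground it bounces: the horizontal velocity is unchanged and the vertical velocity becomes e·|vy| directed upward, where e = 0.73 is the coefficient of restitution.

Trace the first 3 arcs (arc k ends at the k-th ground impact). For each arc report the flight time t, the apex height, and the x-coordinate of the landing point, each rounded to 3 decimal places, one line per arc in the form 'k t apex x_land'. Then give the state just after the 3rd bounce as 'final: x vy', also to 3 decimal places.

Arc 1: start y=19.740, vy=17.700 → t=4.506, apex=35.724, x_land=15.096, impact vy=-26.461
  bounce: vy ← 0.73·26.461 = 19.317
Arc 2: start y=0.000, vy=19.317 → t=3.942, apex=19.037, x_land=28.302, impact vy=-19.317
  bounce: vy ← 0.73·19.317 = 14.101
Arc 3: start y=0.000, vy=14.101 → t=2.878, apex=10.145, x_land=37.943, impact vy=-14.101
  bounce: vy ← 0.73·14.101 = 10.294

1 4.506 35.724 15.096
2 3.942 19.037 28.302
3 2.878 10.145 37.943
final: 37.943 10.294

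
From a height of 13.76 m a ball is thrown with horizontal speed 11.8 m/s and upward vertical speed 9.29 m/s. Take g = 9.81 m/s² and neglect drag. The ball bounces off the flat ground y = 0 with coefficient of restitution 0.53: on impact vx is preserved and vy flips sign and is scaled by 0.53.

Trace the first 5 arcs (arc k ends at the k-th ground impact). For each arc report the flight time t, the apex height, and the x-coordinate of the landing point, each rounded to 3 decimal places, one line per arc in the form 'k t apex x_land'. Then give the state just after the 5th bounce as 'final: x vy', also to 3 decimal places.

1 2.871 18.159 33.879
2 2.040 5.101 57.945
3 1.081 1.433 70.700
4 0.573 0.402 77.461
5 0.304 0.113 81.044
final: 81.044 0.789

Arc 1: start y=13.760, vy=9.290 → t=2.871, apex=18.159, x_land=33.879, impact vy=-18.875
  bounce: vy ← 0.53·18.875 = 10.004
Arc 2: start y=0.000, vy=10.004 → t=2.040, apex=5.101, x_land=57.945, impact vy=-10.004
  bounce: vy ← 0.53·10.004 = 5.302
Arc 3: start y=0.000, vy=5.302 → t=1.081, apex=1.433, x_land=70.700, impact vy=-5.302
  bounce: vy ← 0.53·5.302 = 2.810
Arc 4: start y=0.000, vy=2.810 → t=0.573, apex=0.402, x_land=77.461, impact vy=-2.810
  bounce: vy ← 0.53·2.810 = 1.489
Arc 5: start y=0.000, vy=1.489 → t=0.304, apex=0.113, x_land=81.044, impact vy=-1.489
  bounce: vy ← 0.53·1.489 = 0.789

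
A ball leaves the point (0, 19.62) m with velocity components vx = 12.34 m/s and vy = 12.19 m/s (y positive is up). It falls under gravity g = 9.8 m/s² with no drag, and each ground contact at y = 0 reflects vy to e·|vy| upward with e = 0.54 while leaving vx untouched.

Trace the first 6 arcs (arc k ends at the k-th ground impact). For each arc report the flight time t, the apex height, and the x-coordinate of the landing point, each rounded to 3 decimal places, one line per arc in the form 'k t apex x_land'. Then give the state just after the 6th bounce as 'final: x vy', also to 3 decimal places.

1 3.600 27.201 44.424
2 2.545 7.932 75.825
3 1.374 2.313 92.781
4 0.742 0.674 101.937
5 0.401 0.197 106.882
6 0.216 0.057 109.552
final: 109.552 0.573

Arc 1: start y=19.620, vy=12.190 → t=3.600, apex=27.201, x_land=44.424, impact vy=-23.090
  bounce: vy ← 0.54·23.090 = 12.469
Arc 2: start y=0.000, vy=12.469 → t=2.545, apex=7.932, x_land=75.825, impact vy=-12.469
  bounce: vy ← 0.54·12.469 = 6.733
Arc 3: start y=0.000, vy=6.733 → t=1.374, apex=2.313, x_land=92.781, impact vy=-6.733
  bounce: vy ← 0.54·6.733 = 3.636
Arc 4: start y=0.000, vy=3.636 → t=0.742, apex=0.674, x_land=101.937, impact vy=-3.636
  bounce: vy ← 0.54·3.636 = 1.963
Arc 5: start y=0.000, vy=1.963 → t=0.401, apex=0.197, x_land=106.882, impact vy=-1.963
  bounce: vy ← 0.54·1.963 = 1.060
Arc 6: start y=0.000, vy=1.060 → t=0.216, apex=0.057, x_land=109.552, impact vy=-1.060
  bounce: vy ← 0.54·1.060 = 0.573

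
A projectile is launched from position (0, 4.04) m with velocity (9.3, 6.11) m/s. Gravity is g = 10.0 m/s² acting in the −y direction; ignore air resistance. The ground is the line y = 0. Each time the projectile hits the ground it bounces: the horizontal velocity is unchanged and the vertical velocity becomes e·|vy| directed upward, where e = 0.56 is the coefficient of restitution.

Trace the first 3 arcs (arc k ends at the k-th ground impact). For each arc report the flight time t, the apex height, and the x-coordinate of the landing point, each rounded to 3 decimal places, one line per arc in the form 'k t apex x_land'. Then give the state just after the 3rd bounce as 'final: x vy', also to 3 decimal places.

Arc 1: start y=4.040, vy=6.110 → t=1.698, apex=5.907, x_land=15.790, impact vy=-10.869
  bounce: vy ← 0.56·10.869 = 6.087
Arc 2: start y=0.000, vy=6.087 → t=1.217, apex=1.852, x_land=27.111, impact vy=-6.087
  bounce: vy ← 0.56·6.087 = 3.408
Arc 3: start y=0.000, vy=3.408 → t=0.682, apex=0.581, x_land=33.451, impact vy=-3.408
  bounce: vy ← 0.56·3.408 = 1.909

1 1.698 5.907 15.790
2 1.217 1.852 27.111
3 0.682 0.581 33.451
final: 33.451 1.909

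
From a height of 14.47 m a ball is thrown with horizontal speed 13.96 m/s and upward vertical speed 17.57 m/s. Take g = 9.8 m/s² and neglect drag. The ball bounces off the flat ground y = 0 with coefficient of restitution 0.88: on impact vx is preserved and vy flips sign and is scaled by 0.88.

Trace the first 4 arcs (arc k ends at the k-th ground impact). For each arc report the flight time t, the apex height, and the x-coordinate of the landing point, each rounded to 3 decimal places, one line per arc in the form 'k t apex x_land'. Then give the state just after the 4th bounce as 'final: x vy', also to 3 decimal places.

1 4.276 30.220 59.697
2 4.371 23.403 120.714
3 3.846 18.123 174.408
4 3.385 14.034 221.660
final: 221.660 14.595

Arc 1: start y=14.470, vy=17.570 → t=4.276, apex=30.220, x_land=59.697, impact vy=-24.338
  bounce: vy ← 0.88·24.338 = 21.417
Arc 2: start y=0.000, vy=21.417 → t=4.371, apex=23.403, x_land=120.714, impact vy=-21.417
  bounce: vy ← 0.88·21.417 = 18.847
Arc 3: start y=0.000, vy=18.847 → t=3.846, apex=18.123, x_land=174.408, impact vy=-18.847
  bounce: vy ← 0.88·18.847 = 16.585
Arc 4: start y=0.000, vy=16.585 → t=3.385, apex=14.034, x_land=221.660, impact vy=-16.585
  bounce: vy ← 0.88·16.585 = 14.595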